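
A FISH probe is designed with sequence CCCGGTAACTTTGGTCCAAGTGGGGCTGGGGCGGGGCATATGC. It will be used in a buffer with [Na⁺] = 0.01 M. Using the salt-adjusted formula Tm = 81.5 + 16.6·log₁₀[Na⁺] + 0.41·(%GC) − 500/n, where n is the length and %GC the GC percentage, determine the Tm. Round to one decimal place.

Length n = 43. Counting bases: C=10, T=9, G=18, A=6
G+C = 28, so %GC = 28/43 × 100 = 65.116%
Salt term: 16.6 × (-2) = -33.2
GC term: 0.41 × 65.116 = 26.698; length term: −500/43 = −11.628
Tm = 81.5 + (-33.2) + 26.698 − 11.628 = 63.37 → 63.4°C

63.4°C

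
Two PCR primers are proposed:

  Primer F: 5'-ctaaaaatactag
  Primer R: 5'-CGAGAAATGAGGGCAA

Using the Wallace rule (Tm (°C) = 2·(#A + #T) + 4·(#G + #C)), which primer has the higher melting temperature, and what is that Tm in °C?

Primer F: A+T=10, G+C=3 → Tm = 2(10)+4(3) = 32°C
Primer R: A+T=8, G+C=8 → Tm = 2(8)+4(8) = 48°C
32°C vs 48°C → primer R is higher.

Primer R, 48°C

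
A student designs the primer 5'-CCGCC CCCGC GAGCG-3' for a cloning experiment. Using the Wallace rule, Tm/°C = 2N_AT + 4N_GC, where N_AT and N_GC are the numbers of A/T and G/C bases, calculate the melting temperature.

58°C

A=1, T=0, G=5, C=9
A+T = 1, G+C = 14
Tm = 2×1 + 4×14 = 58°C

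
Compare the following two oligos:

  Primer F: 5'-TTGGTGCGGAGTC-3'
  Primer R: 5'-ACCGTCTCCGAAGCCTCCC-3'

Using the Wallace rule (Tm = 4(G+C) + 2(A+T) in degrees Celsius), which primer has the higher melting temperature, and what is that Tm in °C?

Primer R, 64°C

Primer F: A+T=5, G+C=8 → Tm = 2(5)+4(8) = 42°C
Primer R: A+T=6, G+C=13 → Tm = 2(6)+4(13) = 64°C
42°C vs 64°C → primer R is higher.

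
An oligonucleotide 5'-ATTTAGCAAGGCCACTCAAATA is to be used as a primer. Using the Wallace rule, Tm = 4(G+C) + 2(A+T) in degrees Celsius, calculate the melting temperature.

T=5, A=9, G=3, C=5
A+T = 14, G+C = 8
Tm = 4·8 + 2·14 = 32 + 28 = 60°C

60°C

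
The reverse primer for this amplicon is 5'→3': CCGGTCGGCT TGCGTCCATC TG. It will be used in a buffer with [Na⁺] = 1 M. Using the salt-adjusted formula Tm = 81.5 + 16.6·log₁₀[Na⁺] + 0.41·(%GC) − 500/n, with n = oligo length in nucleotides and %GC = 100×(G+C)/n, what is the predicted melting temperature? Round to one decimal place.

86.7°C

Length n = 22. Base counts: A=1, C=8, G=7, T=6
G+C = 15, so %GC = 15/22 × 100 = 68.182%
Salt term: 16.6 × (0) = 0
GC term: 0.41 × 68.182 = 27.955; length term: −500/22 = −22.727
Tm = 81.5 + (0) + 27.955 − 22.727 = 86.728 → 86.7°C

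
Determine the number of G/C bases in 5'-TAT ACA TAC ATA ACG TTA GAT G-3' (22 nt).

C=3, T=7, A=9, G=3
G+C = 3 + 3 = 6

6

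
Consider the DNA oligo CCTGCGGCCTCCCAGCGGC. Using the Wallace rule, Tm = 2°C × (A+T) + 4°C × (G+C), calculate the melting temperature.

Base counts: T=2, C=10, G=6, A=1
AT pairs contribute 3, GC pairs contribute 16.
Tm = 4·16 + 2·3 = 64 + 6 = 70°C

70°C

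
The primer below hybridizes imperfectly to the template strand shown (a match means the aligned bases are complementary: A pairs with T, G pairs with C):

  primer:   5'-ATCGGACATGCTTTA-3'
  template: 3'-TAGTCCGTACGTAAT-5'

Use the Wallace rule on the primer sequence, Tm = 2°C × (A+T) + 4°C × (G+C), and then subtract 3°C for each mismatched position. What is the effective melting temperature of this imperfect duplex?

33°C

Primer base counts: A=4, T=5, G=3, C=3 → A+T=9, G+C=6
Perfect-match Tm = 2(9) + 4(6) = 18 + 24 = 42°C
Mismatches (positions where the bases are not complementary): 3 (at positions 4, 6, 12)
Effective Tm = 42 − 3×3 = 42 − 9 = 33°C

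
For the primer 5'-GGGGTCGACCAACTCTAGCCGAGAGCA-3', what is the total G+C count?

A=7, G=9, C=8, T=3
G+C = 9 + 8 = 17

17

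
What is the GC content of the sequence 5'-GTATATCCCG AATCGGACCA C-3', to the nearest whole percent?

52%

Scanning the sequence gives G=4, C=7, A=6, T=4.
G+C = 4 + 7 = 11 out of 21 bases
%GC = 11/21 × 100 = 52.38% ≈ 52%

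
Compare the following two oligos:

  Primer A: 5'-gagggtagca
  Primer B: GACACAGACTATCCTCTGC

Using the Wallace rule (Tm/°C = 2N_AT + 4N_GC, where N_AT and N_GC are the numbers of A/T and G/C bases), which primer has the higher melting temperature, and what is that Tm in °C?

Primer B, 58°C

Primer A: A+T=4, G+C=6 → Tm = 2(4)+4(6) = 32°C
Primer B: A+T=9, G+C=10 → Tm = 2(9)+4(10) = 58°C
32°C vs 58°C → primer B is higher.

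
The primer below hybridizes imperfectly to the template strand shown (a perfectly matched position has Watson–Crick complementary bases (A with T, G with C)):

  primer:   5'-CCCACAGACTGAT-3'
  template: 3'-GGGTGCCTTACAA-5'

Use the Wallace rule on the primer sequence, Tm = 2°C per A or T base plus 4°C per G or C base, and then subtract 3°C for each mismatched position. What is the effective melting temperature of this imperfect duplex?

31°C

Primer base counts: A=4, T=2, G=2, C=5 → A+T=6, G+C=7
Perfect-match Tm = 2(6) + 4(7) = 12 + 28 = 40°C
Mismatches (positions where the bases are not complementary): 3 (at positions 6, 9, 12)
Effective Tm = 40 − 3×3 = 40 − 9 = 31°C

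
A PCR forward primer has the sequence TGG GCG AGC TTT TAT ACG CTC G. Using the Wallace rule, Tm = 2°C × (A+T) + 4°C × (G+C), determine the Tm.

68°C

T=7, G=7, A=3, C=5
AT pairs contribute 10, GC pairs contribute 12.
Tm = 4·12 + 2·10 = 48 + 20 = 68°C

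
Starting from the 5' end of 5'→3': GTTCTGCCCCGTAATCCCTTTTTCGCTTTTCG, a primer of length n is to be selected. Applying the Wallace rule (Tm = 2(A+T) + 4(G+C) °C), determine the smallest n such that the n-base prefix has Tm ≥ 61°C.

First 19 bases: GTTCTGCCCCGTAATCCCT → Tm = 60°C (< 61°C)
First 20 bases: GTTCTGCCCCGTAATCCCTT → Tm = 62°C (≥ 61°C)
Each additional base adds 2°C (A/T) or 4°C (G/C), so Tm is non-decreasing in n; n = 20 is the first length to reach 61°C.

n = 20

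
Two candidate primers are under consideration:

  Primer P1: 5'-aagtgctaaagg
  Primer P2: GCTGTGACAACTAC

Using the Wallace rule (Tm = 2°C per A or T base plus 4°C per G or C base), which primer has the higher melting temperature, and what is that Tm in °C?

Primer P1: A+T=7, G+C=5 → Tm = 2(7)+4(5) = 34°C
Primer P2: A+T=7, G+C=7 → Tm = 2(7)+4(7) = 42°C
34°C vs 42°C → primer P2 is higher.

Primer P2, 42°C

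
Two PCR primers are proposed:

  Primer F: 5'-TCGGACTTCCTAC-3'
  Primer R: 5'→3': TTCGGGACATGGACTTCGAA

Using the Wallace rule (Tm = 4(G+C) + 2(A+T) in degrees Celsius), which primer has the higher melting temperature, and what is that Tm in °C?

Primer R, 60°C

Primer F: A+T=6, G+C=7 → Tm = 2(6)+4(7) = 40°C
Primer R: A+T=10, G+C=10 → Tm = 2(10)+4(10) = 60°C
40°C vs 60°C → primer R is higher.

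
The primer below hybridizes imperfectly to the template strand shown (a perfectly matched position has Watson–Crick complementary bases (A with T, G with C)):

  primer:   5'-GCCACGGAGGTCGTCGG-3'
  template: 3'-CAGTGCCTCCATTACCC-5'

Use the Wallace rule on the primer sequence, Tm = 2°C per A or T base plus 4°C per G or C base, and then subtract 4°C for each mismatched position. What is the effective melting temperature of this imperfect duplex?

44°C

Primer base counts: A=2, T=2, G=8, C=5 → A+T=4, G+C=13
Perfect-match Tm = 2(4) + 4(13) = 8 + 52 = 60°C
Mismatches (positions where the bases are not complementary): 4 (at positions 2, 12, 13, 15)
Effective Tm = 60 − 4×4 = 60 − 16 = 44°C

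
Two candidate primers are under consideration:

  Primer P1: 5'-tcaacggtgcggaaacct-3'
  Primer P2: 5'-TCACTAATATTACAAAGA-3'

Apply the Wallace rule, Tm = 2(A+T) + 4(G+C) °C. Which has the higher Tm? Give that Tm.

Primer P1: A+T=8, G+C=10 → Tm = 2(8)+4(10) = 56°C
Primer P2: A+T=14, G+C=4 → Tm = 2(14)+4(4) = 44°C
56°C vs 44°C → primer P1 is higher.

Primer P1, 56°C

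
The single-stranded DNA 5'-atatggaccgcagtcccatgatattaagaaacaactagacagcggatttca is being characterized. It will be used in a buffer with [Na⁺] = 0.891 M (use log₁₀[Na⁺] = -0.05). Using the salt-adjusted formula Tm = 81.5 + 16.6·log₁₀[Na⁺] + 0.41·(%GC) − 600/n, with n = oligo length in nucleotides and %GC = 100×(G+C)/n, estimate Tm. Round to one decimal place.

Length n = 51. Base counts: G=10, T=11, A=19, C=11
G+C = 21, so %GC = 21/51 × 100 = 41.176%
Salt term: 16.6 × (-0.05) = -0.83
GC term: 0.41 × 41.176 = 16.882; length term: −600/51 = −11.765
Tm = 81.5 + (-0.83) + 16.882 − 11.765 = 85.787 → 85.8°C

85.8°C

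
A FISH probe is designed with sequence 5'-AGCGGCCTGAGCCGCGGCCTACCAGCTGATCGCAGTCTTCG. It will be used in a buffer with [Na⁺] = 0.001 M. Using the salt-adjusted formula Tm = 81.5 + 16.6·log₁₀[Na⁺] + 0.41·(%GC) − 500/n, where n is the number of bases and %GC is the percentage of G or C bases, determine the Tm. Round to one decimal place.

Length n = 41. Base counts: A=6, G=13, T=7, C=15
G+C = 28, so %GC = 28/41 × 100 = 68.293%
Salt term: 16.6 × (-3) = -49.8
GC term: 0.41 × 68.293 = 28; length term: −500/41 = −12.195
Tm = 81.5 + (-49.8) + 28 − 12.195 = 47.505 → 47.5°C

47.5°C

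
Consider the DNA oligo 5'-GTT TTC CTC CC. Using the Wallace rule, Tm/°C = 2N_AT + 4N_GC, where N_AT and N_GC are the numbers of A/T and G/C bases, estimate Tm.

34°C

C=5, A=0, G=1, T=5
So N_AT = 5 and N_GC = 6.
Tm = 2(5) + 4(6) = 10 + 24 = 34°C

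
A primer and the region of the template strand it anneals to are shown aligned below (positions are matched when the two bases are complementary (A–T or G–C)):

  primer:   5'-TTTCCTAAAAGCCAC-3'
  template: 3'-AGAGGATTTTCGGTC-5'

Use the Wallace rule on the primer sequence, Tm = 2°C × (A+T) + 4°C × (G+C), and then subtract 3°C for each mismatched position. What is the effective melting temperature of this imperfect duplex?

Primer base counts: A=5, T=4, G=1, C=5 → A+T=9, G+C=6
Perfect-match Tm = 2(9) + 4(6) = 18 + 24 = 42°C
Mismatches (positions where the bases are not complementary): 2 (at positions 2, 15)
Effective Tm = 42 − 2×3 = 42 − 6 = 36°C

36°C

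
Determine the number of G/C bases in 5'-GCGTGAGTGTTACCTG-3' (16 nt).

9

Base counts: C=3, G=6, T=5, A=2
G+C = 6 + 3 = 9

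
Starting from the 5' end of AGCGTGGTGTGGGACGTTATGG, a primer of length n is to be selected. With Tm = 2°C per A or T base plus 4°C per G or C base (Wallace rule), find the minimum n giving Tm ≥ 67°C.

n = 22

First 21 bases: AGCGTGGTGTGGGACGTTATG → Tm = 66°C (< 67°C)
First 22 bases: AGCGTGGTGTGGGACGTTATGG → Tm = 70°C (≥ 67°C)
Each additional base adds 2°C (A/T) or 4°C (G/C), so Tm is non-decreasing in n; n = 22 is the first length to reach 67°C.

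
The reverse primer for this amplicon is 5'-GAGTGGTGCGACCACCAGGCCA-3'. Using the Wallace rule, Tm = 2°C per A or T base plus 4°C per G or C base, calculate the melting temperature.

Scanning the sequence gives C=7, G=8, T=2, A=5.
So N_AT = 7 and N_GC = 15.
Tm = 2×7 + 4×15 = 74°C

74°C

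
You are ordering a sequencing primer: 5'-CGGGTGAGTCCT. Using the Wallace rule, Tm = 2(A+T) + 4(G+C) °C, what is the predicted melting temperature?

Counting bases: A=1, G=5, C=3, T=3
A+T = 4, G+C = 8
Tm = 2×4 + 4×8 = 40°C

40°C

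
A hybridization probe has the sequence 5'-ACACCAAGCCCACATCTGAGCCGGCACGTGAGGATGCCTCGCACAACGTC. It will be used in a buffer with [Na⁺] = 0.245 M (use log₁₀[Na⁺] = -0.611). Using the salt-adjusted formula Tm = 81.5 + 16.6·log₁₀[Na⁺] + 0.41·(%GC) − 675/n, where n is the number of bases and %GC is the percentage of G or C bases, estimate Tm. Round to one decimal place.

83.3°C

Length n = 50. A=13, T=6, C=19, G=12
G+C = 31, so %GC = 31/50 × 100 = 62%
Salt term: 16.6 × (-0.611) = -10.143
GC term: 0.41 × 62 = 25.42; length term: −675/50 = −13.5
Tm = 81.5 + (-10.143) + 25.42 − 13.5 = 83.277 → 83.3°C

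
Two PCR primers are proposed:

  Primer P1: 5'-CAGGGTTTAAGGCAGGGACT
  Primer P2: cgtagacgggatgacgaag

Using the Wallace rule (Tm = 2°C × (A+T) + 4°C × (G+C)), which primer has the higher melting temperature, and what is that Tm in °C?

Primer P1: A+T=9, G+C=11 → Tm = 2(9)+4(11) = 62°C
Primer P2: A+T=8, G+C=11 → Tm = 2(8)+4(11) = 60°C
62°C vs 60°C → primer P1 is higher.

Primer P1, 62°C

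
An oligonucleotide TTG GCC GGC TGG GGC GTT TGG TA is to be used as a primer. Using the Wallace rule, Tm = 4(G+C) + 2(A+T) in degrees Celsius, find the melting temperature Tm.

T=7, C=4, A=1, G=11
So N_AT = 8 and N_GC = 15.
Tm = 4·15 + 2·8 = 60 + 16 = 76°C

76°C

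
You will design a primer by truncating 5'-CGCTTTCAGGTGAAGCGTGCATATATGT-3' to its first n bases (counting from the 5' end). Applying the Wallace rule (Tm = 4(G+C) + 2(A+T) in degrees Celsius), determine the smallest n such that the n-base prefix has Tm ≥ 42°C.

First 13 bases: CGCTTTCAGGTGA → Tm = 40°C (< 42°C)
First 14 bases: CGCTTTCAGGTGAA → Tm = 42°C (≥ 42°C)
Each additional base adds 2°C (A/T) or 4°C (G/C), so Tm is non-decreasing in n; n = 14 is the first length to reach 42°C.

n = 14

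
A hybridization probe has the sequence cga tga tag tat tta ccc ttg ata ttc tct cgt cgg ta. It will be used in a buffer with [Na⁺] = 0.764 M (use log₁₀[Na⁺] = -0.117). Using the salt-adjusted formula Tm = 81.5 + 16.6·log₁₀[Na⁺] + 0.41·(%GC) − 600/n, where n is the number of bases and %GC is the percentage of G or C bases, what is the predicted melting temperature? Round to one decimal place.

80.0°C

Length n = 38. T=15, C=8, A=8, G=7
G+C = 15, so %GC = 15/38 × 100 = 39.474%
Salt term: 16.6 × (-0.117) = -1.942
GC term: 0.41 × 39.474 = 16.184; length term: −600/38 = −15.789
Tm = 81.5 + (-1.942) + 16.184 − 15.789 = 79.953 → 80.0°C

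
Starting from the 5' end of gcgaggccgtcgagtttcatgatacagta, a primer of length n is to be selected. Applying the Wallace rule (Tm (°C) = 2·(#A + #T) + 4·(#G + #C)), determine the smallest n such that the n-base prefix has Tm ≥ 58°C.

n = 18

First 17 bases: GCGAGGCCGTCGAGTTT → Tm = 56°C (< 58°C)
First 18 bases: GCGAGGCCGTCGAGTTTC → Tm = 60°C (≥ 58°C)
Since every base adds ≥2°C, Tm only increases with n, so the threshold is first crossed at n = 18.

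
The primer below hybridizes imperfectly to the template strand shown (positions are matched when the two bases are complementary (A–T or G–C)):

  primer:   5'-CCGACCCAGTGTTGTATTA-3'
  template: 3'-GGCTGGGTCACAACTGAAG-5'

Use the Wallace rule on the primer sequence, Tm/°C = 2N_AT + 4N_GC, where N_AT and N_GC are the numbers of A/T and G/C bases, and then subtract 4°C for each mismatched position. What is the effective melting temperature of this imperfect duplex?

Primer base counts: A=4, T=6, G=4, C=5 → A+T=10, G+C=9
Perfect-match Tm = 2(10) + 4(9) = 20 + 36 = 56°C
Mismatches (positions where the bases are not complementary): 3 (at positions 15, 16, 19)
Effective Tm = 56 − 3×4 = 56 − 12 = 44°C

44°C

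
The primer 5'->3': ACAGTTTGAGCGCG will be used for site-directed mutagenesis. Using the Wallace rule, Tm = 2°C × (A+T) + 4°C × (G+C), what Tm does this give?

Counting bases: T=3, C=3, A=3, G=5
AT pairs contribute 6, GC pairs contribute 8.
Tm = 2×6 + 4×8 = 44°C

44°C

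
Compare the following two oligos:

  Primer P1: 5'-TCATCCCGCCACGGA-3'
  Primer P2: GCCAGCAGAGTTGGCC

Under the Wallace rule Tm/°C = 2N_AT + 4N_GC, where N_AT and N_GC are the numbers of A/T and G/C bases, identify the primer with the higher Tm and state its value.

Primer P2, 54°C

Primer P1: A+T=5, G+C=10 → Tm = 2(5)+4(10) = 50°C
Primer P2: A+T=5, G+C=11 → Tm = 2(5)+4(11) = 54°C
50°C vs 54°C → primer P2 is higher.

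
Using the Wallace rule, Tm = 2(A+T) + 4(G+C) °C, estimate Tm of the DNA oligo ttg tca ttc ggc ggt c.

50°C

Scanning the sequence gives C=4, G=5, A=1, T=6.
AT pairs contribute 7, GC pairs contribute 9.
Tm = 2×7 + 4×9 = 50°C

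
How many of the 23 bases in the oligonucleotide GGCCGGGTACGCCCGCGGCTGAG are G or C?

Base counts: G=11, C=8, A=2, T=2
Total G or C: 11 + 8 = 19

19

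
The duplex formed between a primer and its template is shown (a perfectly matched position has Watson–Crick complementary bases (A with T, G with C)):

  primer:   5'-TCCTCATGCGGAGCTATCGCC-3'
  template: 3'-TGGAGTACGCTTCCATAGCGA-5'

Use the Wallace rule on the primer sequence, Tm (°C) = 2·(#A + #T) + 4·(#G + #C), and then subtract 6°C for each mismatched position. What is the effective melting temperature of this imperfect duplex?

44°C

Primer base counts: A=3, T=5, G=5, C=8 → A+T=8, G+C=13
Perfect-match Tm = 2(8) + 4(13) = 16 + 52 = 68°C
Mismatches (positions where the bases are not complementary): 4 (at positions 1, 11, 14, 21)
Effective Tm = 68 − 4×6 = 68 − 24 = 44°C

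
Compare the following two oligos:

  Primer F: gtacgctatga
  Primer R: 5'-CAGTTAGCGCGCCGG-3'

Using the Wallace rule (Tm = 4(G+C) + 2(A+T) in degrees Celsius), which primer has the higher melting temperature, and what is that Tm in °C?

Primer R, 52°C

Primer F: A+T=6, G+C=5 → Tm = 2(6)+4(5) = 32°C
Primer R: A+T=4, G+C=11 → Tm = 2(4)+4(11) = 52°C
32°C vs 52°C → primer R is higher.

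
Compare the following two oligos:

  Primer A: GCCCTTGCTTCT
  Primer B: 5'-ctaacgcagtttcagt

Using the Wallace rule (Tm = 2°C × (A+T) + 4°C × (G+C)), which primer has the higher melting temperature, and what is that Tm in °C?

Primer B, 46°C

Primer A: A+T=5, G+C=7 → Tm = 2(5)+4(7) = 38°C
Primer B: A+T=9, G+C=7 → Tm = 2(9)+4(7) = 46°C
38°C vs 46°C → primer B is higher.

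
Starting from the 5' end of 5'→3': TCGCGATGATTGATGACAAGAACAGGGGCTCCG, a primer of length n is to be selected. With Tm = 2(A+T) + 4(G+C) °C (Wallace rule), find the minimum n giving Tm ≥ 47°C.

First 16 bases: TCGCGATGATTGATGA → Tm = 46°C (< 47°C)
First 17 bases: TCGCGATGATTGATGAC → Tm = 50°C (≥ 47°C)
Since every base adds ≥2°C, Tm only increases with n, so the threshold is first crossed at n = 17.

n = 17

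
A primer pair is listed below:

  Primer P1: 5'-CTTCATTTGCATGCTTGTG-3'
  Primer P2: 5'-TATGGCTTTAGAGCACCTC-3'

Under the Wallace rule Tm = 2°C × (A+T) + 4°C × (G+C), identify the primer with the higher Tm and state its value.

Primer P2, 56°C

Primer P1: A+T=11, G+C=8 → Tm = 2(11)+4(8) = 54°C
Primer P2: A+T=10, G+C=9 → Tm = 2(10)+4(9) = 56°C
54°C vs 56°C → primer P2 is higher.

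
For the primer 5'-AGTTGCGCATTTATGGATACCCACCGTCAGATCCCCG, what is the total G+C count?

C=12, G=8, T=9, A=8
G+C = 8 + 12 = 20

20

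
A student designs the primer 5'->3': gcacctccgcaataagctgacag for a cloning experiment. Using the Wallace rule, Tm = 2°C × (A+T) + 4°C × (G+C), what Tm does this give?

72°C

Scanning the sequence gives T=3, C=8, G=5, A=7.
So N_AT = 10 and N_GC = 13.
Tm = 4·13 + 2·10 = 52 + 20 = 72°C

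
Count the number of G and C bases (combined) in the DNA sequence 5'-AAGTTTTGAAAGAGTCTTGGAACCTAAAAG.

Base counts: C=3, T=8, G=7, A=12
Total G or C: 7 + 3 = 10

10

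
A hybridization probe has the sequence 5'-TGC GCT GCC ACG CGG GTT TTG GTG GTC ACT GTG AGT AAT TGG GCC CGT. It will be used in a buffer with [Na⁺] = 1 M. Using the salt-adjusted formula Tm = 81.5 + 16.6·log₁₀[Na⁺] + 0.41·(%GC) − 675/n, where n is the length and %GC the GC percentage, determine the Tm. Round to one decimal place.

92.2°C

Length n = 48. Base counts: T=14, C=11, A=5, G=18
G+C = 29, so %GC = 29/48 × 100 = 60.417%
Salt term: 16.6 × (0) = 0
GC term: 0.41 × 60.417 = 24.771; length term: −675/48 = −14.062
Tm = 81.5 + (0) + 24.771 − 14.062 = 92.209 → 92.2°C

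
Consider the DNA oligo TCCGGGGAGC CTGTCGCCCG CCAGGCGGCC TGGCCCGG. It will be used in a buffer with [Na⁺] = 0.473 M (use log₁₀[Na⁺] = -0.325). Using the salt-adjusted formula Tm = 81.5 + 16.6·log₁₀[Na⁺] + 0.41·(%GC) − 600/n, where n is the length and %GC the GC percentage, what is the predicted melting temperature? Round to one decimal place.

94.8°C

Length n = 38. Base counts: A=2, G=16, C=16, T=4
G+C = 32, so %GC = 32/38 × 100 = 84.211%
Salt term: 16.6 × (-0.325) = -5.395
GC term: 0.41 × 84.211 = 34.527; length term: −600/38 = −15.789
Tm = 81.5 + (-5.395) + 34.527 − 15.789 = 94.843 → 94.8°C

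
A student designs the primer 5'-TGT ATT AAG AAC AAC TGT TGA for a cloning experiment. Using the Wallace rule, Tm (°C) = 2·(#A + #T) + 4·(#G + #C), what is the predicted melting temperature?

Base counts: G=4, C=2, A=8, T=7
So N_AT = 15 and N_GC = 6.
Tm = 2×15 + 4×6 = 54°C

54°C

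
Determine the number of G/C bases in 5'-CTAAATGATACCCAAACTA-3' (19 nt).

6

Counting bases: G=1, T=4, A=9, C=5
Total G or C: 1 + 5 = 6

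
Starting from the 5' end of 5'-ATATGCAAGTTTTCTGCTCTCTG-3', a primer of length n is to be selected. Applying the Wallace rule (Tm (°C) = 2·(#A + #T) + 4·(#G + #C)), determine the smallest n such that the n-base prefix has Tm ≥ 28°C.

First 10 bases: ATATGCAAGT → Tm = 26°C (< 28°C)
First 11 bases: ATATGCAAGTT → Tm = 28°C (≥ 28°C)
Each additional base adds 2°C (A/T) or 4°C (G/C), so Tm is non-decreasing in n; n = 11 is the first length to reach 28°C.

n = 11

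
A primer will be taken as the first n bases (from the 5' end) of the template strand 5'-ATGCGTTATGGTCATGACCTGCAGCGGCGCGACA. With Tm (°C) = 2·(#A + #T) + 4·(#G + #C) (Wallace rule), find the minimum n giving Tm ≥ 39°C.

First 13 bases: ATGCGTTATGGTC → Tm = 38°C (< 39°C)
First 14 bases: ATGCGTTATGGTCA → Tm = 40°C (≥ 39°C)
Each additional base adds 2°C (A/T) or 4°C (G/C), so Tm is non-decreasing in n; n = 14 is the first length to reach 39°C.

n = 14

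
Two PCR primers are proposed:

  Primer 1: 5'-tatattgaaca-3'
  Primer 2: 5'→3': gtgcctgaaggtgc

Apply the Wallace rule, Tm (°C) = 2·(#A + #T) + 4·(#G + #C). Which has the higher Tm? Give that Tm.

Primer 2, 46°C

Primer 1: A+T=9, G+C=2 → Tm = 2(9)+4(2) = 26°C
Primer 2: A+T=5, G+C=9 → Tm = 2(5)+4(9) = 46°C
26°C vs 46°C → primer 2 is higher.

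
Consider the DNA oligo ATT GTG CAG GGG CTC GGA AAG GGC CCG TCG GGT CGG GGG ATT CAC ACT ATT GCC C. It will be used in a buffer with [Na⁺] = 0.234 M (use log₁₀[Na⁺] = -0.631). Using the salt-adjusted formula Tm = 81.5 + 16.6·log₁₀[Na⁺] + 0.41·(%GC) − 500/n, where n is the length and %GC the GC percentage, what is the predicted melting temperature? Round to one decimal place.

88.0°C

Length n = 55. Base counts: A=9, C=14, T=11, G=21
G+C = 35, so %GC = 35/55 × 100 = 63.636%
Salt term: 16.6 × (-0.631) = -10.475
GC term: 0.41 × 63.636 = 26.091; length term: −500/55 = −9.091
Tm = 81.5 + (-10.475) + 26.091 − 9.091 = 88.025 → 88.0°C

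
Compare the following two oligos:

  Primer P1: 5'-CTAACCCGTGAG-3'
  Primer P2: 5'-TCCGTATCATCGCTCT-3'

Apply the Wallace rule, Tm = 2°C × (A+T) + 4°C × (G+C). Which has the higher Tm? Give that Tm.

Primer P2, 48°C

Primer P1: A+T=5, G+C=7 → Tm = 2(5)+4(7) = 38°C
Primer P2: A+T=8, G+C=8 → Tm = 2(8)+4(8) = 48°C
38°C vs 48°C → primer P2 is higher.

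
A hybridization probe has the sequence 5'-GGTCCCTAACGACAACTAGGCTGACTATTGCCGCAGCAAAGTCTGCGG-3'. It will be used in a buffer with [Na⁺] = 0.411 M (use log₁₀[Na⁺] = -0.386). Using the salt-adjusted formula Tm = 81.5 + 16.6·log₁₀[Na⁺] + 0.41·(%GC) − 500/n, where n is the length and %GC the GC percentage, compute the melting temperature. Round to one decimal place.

87.7°C

Length n = 48. G=13, T=9, C=14, A=12
G+C = 27, so %GC = 27/48 × 100 = 56.25%
Salt term: 16.6 × (-0.386) = -6.408
GC term: 0.41 × 56.25 = 23.062; length term: −500/48 = −10.417
Tm = 81.5 + (-6.408) + 23.062 − 10.417 = 87.737 → 87.7°C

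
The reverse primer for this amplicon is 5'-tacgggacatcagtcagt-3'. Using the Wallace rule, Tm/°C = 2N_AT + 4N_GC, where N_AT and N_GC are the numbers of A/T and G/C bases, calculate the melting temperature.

54°C

Base counts: A=5, C=4, T=4, G=5
AT pairs contribute 9, GC pairs contribute 9.
Tm = 2×9 + 4×9 = 54°C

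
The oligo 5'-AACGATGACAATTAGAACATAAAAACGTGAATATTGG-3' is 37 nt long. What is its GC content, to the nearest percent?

Base counts: A=18, G=7, C=4, T=8
G+C = 7 + 4 = 11 out of 37 bases
%GC = 11/37 × 100 = 29.73% ≈ 30%

30%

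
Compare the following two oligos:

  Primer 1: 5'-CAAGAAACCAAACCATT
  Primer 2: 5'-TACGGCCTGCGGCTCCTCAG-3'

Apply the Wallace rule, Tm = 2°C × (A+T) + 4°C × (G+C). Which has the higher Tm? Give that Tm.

Primer 2, 68°C

Primer 1: A+T=11, G+C=6 → Tm = 2(11)+4(6) = 46°C
Primer 2: A+T=6, G+C=14 → Tm = 2(6)+4(14) = 68°C
46°C vs 68°C → primer 2 is higher.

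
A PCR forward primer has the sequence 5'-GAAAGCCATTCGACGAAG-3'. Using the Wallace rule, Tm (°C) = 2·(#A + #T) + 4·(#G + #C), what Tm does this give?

Base counts: T=2, A=7, G=5, C=4
So N_AT = 9 and N_GC = 9.
Tm = 2×9 + 4×9 = 54°C

54°C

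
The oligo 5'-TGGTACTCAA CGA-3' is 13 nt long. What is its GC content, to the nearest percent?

Scanning the sequence gives T=3, A=4, G=3, C=3.
G+C = 3 + 3 = 6 out of 13 bases
%GC = 6/13 × 100 = 46.15% ≈ 46%

46%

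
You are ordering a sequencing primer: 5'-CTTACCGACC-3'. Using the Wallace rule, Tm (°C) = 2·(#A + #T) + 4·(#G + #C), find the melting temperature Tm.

Counting bases: G=1, A=2, T=2, C=5
So N_AT = 4 and N_GC = 6.
Tm = 2(4) + 4(6) = 8 + 24 = 32°C

32°C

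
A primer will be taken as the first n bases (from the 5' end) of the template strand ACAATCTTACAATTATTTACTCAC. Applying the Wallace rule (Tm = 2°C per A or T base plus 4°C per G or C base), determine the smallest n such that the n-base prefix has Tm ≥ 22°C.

First 8 bases: ACAATCTT → Tm = 20°C (< 22°C)
First 9 bases: ACAATCTTA → Tm = 22°C (≥ 22°C)
Since every base adds ≥2°C, Tm only increases with n, so the threshold is first crossed at n = 9.

n = 9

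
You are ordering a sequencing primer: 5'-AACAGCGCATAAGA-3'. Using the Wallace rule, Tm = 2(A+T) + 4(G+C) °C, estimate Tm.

Base counts: T=1, G=3, A=7, C=3
So N_AT = 8 and N_GC = 6.
Tm = 2(8) + 4(6) = 16 + 24 = 40°C

40°C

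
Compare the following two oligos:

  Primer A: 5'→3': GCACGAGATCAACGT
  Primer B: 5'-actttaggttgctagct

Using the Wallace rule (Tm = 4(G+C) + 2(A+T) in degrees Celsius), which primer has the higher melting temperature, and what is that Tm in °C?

Primer A: A+T=7, G+C=8 → Tm = 2(7)+4(8) = 46°C
Primer B: A+T=10, G+C=7 → Tm = 2(10)+4(7) = 48°C
46°C vs 48°C → primer B is higher.

Primer B, 48°C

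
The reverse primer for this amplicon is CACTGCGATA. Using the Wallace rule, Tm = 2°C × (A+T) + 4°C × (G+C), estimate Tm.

30°C

Scanning the sequence gives T=2, A=3, C=3, G=2.
AT pairs contribute 5, GC pairs contribute 5.
Tm = 2×5 + 4×5 = 30°C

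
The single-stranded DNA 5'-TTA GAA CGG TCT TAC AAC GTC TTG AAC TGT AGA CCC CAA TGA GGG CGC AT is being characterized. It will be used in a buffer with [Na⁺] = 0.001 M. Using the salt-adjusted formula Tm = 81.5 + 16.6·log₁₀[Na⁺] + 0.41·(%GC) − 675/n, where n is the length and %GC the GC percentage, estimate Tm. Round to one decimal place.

37.9°C

Length n = 50. Scanning the sequence gives A=14, G=12, C=12, T=12.
G+C = 24, so %GC = 24/50 × 100 = 48%
Salt term: 16.6 × (-3) = -49.8
GC term: 0.41 × 48 = 19.68; length term: −675/50 = −13.5
Tm = 81.5 + (-49.8) + 19.68 − 13.5 = 37.88 → 37.9°C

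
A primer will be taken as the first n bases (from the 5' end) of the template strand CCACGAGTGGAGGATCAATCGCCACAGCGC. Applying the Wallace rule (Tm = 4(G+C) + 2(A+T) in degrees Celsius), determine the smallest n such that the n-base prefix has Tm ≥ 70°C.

n = 22

First 21 bases: CCACGAGTGGAGGATCAATCG → Tm = 66°C (< 70°C)
First 22 bases: CCACGAGTGGAGGATCAATCGC → Tm = 70°C (≥ 70°C)
Since every base adds ≥2°C, Tm only increases with n, so the threshold is first crossed at n = 22.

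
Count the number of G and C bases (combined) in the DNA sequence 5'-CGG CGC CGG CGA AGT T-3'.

Counting bases: G=7, C=5, T=2, A=2
G+C = 7 + 5 = 12

12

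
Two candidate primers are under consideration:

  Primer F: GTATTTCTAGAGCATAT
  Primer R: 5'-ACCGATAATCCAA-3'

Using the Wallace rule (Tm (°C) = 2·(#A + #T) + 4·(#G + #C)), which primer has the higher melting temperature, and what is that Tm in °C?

Primer F: A+T=12, G+C=5 → Tm = 2(12)+4(5) = 44°C
Primer R: A+T=8, G+C=5 → Tm = 2(8)+4(5) = 36°C
44°C vs 36°C → primer F is higher.

Primer F, 44°C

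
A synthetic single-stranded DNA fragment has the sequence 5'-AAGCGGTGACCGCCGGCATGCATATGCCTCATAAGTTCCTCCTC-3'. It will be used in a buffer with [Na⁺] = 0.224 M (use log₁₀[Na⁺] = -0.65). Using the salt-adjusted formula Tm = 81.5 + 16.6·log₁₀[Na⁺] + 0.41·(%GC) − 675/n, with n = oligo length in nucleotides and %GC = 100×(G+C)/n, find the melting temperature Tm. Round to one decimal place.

Length n = 44. A=9, T=10, C=15, G=10
G+C = 25, so %GC = 25/44 × 100 = 56.818%
Salt term: 16.6 × (-0.65) = -10.79
GC term: 0.41 × 56.818 = 23.295; length term: −675/44 = −15.341
Tm = 81.5 + (-10.79) + 23.295 − 15.341 = 78.664 → 78.7°C

78.7°C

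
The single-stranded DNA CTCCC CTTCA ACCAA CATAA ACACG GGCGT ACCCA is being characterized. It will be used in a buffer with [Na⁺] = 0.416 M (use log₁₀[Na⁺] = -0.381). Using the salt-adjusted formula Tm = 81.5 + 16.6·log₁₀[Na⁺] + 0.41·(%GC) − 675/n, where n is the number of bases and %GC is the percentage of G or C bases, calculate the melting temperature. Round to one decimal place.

Length n = 35. G=4, T=5, A=11, C=15
G+C = 19, so %GC = 19/35 × 100 = 54.286%
Salt term: 16.6 × (-0.381) = -6.325
GC term: 0.41 × 54.286 = 22.257; length term: −675/35 = −19.286
Tm = 81.5 + (-6.325) + 22.257 − 19.286 = 78.146 → 78.1°C

78.1°C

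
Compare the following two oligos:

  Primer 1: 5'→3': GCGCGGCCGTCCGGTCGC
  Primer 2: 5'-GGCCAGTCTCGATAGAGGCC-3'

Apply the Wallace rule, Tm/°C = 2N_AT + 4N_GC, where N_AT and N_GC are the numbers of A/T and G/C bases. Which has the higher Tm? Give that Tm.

Primer 1, 68°C

Primer 1: A+T=2, G+C=16 → Tm = 2(2)+4(16) = 68°C
Primer 2: A+T=7, G+C=13 → Tm = 2(7)+4(13) = 66°C
68°C vs 66°C → primer 1 is higher.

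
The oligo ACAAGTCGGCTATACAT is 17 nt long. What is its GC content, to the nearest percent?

41%

Counting bases: T=4, C=4, G=3, A=6
G+C = 3 + 4 = 7 out of 17 bases
%GC = 7/17 × 100 = 41.18% ≈ 41%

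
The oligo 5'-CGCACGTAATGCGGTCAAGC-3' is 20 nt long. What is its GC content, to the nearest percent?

60%

T=3, A=5, G=6, C=6
G+C = 6 + 6 = 12 out of 20 bases
%GC = 12/20 × 100 = 60% ≈ 60%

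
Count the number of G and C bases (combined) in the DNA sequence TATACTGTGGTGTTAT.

Scanning the sequence gives G=4, C=1, T=8, A=3.
Total G or C: 4 + 1 = 5

5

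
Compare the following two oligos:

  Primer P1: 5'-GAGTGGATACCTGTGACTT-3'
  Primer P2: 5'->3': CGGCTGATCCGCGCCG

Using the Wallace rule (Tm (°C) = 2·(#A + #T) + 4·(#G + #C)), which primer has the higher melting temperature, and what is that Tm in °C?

Primer P1: A+T=10, G+C=9 → Tm = 2(10)+4(9) = 56°C
Primer P2: A+T=3, G+C=13 → Tm = 2(3)+4(13) = 58°C
56°C vs 58°C → primer P2 is higher.

Primer P2, 58°C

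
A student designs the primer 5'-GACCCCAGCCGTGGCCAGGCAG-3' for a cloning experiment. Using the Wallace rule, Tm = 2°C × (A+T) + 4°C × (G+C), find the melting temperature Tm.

78°C

A=4, C=9, G=8, T=1
AT pairs contribute 5, GC pairs contribute 17.
Tm = 4·17 + 2·5 = 68 + 10 = 78°C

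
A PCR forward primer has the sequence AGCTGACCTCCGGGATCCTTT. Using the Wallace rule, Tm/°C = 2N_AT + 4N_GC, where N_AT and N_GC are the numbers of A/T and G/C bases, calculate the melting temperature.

Counting bases: T=6, A=3, C=7, G=5
AT pairs contribute 9, GC pairs contribute 12.
Tm = 2×9 + 4×12 = 66°C

66°C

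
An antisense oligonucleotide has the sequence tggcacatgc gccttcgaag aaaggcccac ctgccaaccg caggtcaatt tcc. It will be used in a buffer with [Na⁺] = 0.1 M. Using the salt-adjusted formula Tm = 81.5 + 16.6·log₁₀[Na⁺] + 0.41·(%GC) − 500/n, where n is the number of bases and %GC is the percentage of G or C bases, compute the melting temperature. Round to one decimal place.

79.4°C

Length n = 53. Base counts: A=13, G=12, C=19, T=9
G+C = 31, so %GC = 31/53 × 100 = 58.491%
Salt term: 16.6 × (-1) = -16.6
GC term: 0.41 × 58.491 = 23.981; length term: −500/53 = −9.434
Tm = 81.5 + (-16.6) + 23.981 − 9.434 = 79.447 → 79.4°C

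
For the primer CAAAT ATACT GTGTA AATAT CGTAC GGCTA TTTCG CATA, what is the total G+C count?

13

Counting bases: T=13, A=13, G=6, C=7
Total G or C: 6 + 7 = 13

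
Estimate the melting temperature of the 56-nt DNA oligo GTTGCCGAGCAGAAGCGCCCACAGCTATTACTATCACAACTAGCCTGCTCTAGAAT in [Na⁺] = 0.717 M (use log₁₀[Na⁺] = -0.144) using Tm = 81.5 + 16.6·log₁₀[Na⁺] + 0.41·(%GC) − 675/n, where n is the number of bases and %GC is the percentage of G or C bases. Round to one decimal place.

87.6°C

Length n = 56. Base counts: C=17, T=12, A=16, G=11
G+C = 28, so %GC = 28/56 × 100 = 50%
Salt term: 16.6 × (-0.144) = -2.39
GC term: 0.41 × 50 = 20.5; length term: −675/56 = −12.054
Tm = 81.5 + (-2.39) + 20.5 − 12.054 = 87.556 → 87.6°C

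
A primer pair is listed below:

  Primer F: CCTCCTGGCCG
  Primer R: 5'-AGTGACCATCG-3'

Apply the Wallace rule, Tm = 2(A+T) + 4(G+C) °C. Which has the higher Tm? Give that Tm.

Primer F: A+T=2, G+C=9 → Tm = 2(2)+4(9) = 40°C
Primer R: A+T=5, G+C=6 → Tm = 2(5)+4(6) = 34°C
40°C vs 34°C → primer F is higher.

Primer F, 40°C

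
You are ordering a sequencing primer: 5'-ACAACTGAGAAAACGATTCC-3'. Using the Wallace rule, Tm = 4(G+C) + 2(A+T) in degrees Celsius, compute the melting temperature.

Base counts: A=9, C=5, T=3, G=3
A+T = 12, G+C = 8
Tm = 4·8 + 2·12 = 32 + 24 = 56°C

56°C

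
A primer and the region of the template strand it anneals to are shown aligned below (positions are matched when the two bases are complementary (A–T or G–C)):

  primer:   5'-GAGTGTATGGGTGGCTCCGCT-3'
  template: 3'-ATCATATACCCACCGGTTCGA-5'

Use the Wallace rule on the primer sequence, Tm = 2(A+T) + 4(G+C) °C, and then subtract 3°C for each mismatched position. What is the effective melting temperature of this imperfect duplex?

53°C

Primer base counts: A=2, T=6, G=9, C=4 → A+T=8, G+C=13
Perfect-match Tm = 2(8) + 4(13) = 16 + 52 = 68°C
Mismatches (positions where the bases are not complementary): 5 (at positions 1, 5, 16, 17, 18)
Effective Tm = 68 − 5×3 = 68 − 15 = 53°C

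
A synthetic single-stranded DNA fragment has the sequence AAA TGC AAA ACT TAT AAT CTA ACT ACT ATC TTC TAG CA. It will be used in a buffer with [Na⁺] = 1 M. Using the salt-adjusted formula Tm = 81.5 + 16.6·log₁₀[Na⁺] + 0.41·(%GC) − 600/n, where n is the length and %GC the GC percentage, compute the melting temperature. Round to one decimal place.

Length n = 38. Scanning the sequence gives G=2, T=12, A=16, C=8.
G+C = 10, so %GC = 10/38 × 100 = 26.316%
Salt term: 16.6 × (0) = 0
GC term: 0.41 × 26.316 = 10.79; length term: −600/38 = −15.789
Tm = 81.5 + (0) + 10.79 − 15.789 = 76.501 → 76.5°C

76.5°C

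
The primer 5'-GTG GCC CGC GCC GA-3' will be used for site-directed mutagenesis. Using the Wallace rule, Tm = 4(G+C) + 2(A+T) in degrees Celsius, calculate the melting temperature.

52°C

C=6, T=1, A=1, G=6
AT pairs contribute 2, GC pairs contribute 12.
Tm = 2×2 + 4×12 = 52°C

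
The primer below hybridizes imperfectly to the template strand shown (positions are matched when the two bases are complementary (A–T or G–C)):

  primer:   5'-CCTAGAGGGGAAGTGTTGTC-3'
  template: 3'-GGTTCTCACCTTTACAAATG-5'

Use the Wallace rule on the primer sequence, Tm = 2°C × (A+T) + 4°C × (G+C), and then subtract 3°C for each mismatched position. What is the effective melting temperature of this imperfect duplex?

47°C

Primer base counts: A=4, T=5, G=8, C=3 → A+T=9, G+C=11
Perfect-match Tm = 2(9) + 4(11) = 18 + 44 = 62°C
Mismatches (positions where the bases are not complementary): 5 (at positions 3, 8, 13, 18, 19)
Effective Tm = 62 − 5×3 = 62 − 15 = 47°C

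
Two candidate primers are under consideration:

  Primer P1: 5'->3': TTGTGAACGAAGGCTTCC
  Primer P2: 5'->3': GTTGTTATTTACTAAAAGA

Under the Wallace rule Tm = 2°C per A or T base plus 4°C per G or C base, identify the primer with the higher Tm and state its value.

Primer P1, 54°C

Primer P1: A+T=9, G+C=9 → Tm = 2(9)+4(9) = 54°C
Primer P2: A+T=15, G+C=4 → Tm = 2(15)+4(4) = 46°C
54°C vs 46°C → primer P1 is higher.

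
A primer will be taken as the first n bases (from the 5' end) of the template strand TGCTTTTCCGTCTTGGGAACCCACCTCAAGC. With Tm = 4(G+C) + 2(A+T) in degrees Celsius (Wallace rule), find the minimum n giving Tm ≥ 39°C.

n = 14

First 13 bases: TGCTTTTCCGTCT → Tm = 38°C (< 39°C)
First 14 bases: TGCTTTTCCGTCTT → Tm = 40°C (≥ 39°C)
Each additional base adds 2°C (A/T) or 4°C (G/C), so Tm is non-decreasing in n; n = 14 is the first length to reach 39°C.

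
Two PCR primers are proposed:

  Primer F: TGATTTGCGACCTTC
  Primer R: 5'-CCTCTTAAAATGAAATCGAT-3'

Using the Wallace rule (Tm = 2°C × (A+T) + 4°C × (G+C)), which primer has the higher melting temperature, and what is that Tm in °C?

Primer R, 52°C

Primer F: A+T=8, G+C=7 → Tm = 2(8)+4(7) = 44°C
Primer R: A+T=14, G+C=6 → Tm = 2(14)+4(6) = 52°C
44°C vs 52°C → primer R is higher.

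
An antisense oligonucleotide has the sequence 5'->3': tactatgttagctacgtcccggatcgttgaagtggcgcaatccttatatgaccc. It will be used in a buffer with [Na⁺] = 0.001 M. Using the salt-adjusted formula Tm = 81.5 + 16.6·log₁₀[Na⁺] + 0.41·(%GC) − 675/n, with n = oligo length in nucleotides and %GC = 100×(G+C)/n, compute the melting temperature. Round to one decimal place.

Length n = 54. Scanning the sequence gives C=14, T=16, A=12, G=12.
G+C = 26, so %GC = 26/54 × 100 = 48.148%
Salt term: 16.6 × (-3) = -49.8
GC term: 0.41 × 48.148 = 19.741; length term: −675/54 = −12.5
Tm = 81.5 + (-49.8) + 19.741 − 12.5 = 38.941 → 38.9°C

38.9°C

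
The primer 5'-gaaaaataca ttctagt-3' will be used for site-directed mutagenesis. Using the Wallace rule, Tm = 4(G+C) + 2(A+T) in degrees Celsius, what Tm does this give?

Counting bases: C=2, T=5, G=2, A=8
A+T = 13, G+C = 4
Tm = 2(13) + 4(4) = 26 + 16 = 42°C

42°C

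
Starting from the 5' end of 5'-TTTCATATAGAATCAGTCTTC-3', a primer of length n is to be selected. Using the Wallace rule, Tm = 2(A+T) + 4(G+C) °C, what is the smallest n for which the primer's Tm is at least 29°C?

First 12 bases: TTTCATATAGAA → Tm = 28°C (< 29°C)
First 13 bases: TTTCATATAGAAT → Tm = 30°C (≥ 29°C)
Since every base adds ≥2°C, Tm only increases with n, so the threshold is first crossed at n = 13.

n = 13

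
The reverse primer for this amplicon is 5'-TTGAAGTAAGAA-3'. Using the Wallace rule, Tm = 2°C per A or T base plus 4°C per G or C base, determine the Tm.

Base counts: A=6, G=3, T=3, C=0
A+T = 9, G+C = 3
Tm = 4·3 + 2·9 = 12 + 18 = 30°C

30°C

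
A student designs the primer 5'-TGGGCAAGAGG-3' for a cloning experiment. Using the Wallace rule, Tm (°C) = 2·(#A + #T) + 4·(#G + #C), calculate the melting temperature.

Scanning the sequence gives A=3, C=1, G=6, T=1.
So N_AT = 4 and N_GC = 7.
Tm = 2(4) + 4(7) = 8 + 28 = 36°C

36°C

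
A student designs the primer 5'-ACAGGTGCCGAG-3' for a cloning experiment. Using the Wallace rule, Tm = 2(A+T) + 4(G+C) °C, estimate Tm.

40°C

Base counts: T=1, A=3, G=5, C=3
A+T = 4, G+C = 8
Tm = 2(4) + 4(8) = 8 + 32 = 40°C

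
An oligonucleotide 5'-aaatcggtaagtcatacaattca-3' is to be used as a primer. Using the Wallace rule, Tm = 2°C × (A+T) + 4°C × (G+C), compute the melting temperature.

Scanning the sequence gives C=4, A=10, G=3, T=6.
A+T = 16, G+C = 7
Tm = 2×16 + 4×7 = 60°C

60°C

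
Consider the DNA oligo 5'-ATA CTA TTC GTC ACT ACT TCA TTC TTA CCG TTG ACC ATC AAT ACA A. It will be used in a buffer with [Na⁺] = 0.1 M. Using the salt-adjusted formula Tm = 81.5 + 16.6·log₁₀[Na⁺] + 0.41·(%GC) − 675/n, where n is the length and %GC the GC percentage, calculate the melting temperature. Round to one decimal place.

64.5°C

Length n = 46. Scanning the sequence gives A=14, C=13, G=3, T=16.
G+C = 16, so %GC = 16/46 × 100 = 34.783%
Salt term: 16.6 × (-1) = -16.6
GC term: 0.41 × 34.783 = 14.261; length term: −675/46 = −14.674
Tm = 81.5 + (-16.6) + 14.261 − 14.674 = 64.487 → 64.5°C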